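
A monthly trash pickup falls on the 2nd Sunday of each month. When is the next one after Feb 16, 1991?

Feb 1991 starts on a Friday; its first Sunday is the 3rd, so the 2nd Sunday is the 10th — Feb 10, 1991.
That is not after Feb 16, 1991, so look at Mar 1991.
Mar 1991 starts on a Friday; its first Sunday is the 3rd, so the 2nd Sunday is the 10th — Mar 10, 1991.

Mar 10, 1991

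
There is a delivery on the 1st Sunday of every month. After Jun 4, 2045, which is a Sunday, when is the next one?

Jul 2, 2045

Jun 2045 starts on a Thursday, so its 1st Sunday is Jun 4, 2045 (3 days in).
That is not after Jun 4, 2045, so look at Jul 2045.
Jul 2045 starts on a Saturday, so its 1st Sunday is Jul 2, 2045 (1 day in).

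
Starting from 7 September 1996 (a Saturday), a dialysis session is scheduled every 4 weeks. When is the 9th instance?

19 April 1997

The 9th occurrence is 8 intervals after the first: 8 × 28 = 224 days after 7 September 1996.
September has 30 days — 23 days to the end of September leaves 201.
October has 31 days (170 left).
November has 30 days (140 left).
December has 31 days (109 left).
January has 31 days (78 left).
February has 28 days (50 left).
March has 31 days (19 left).
19 days into April → 19 April 1997.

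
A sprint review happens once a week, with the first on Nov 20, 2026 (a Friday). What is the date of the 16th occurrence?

The 16th occurrence is 15 intervals after the first: 15 × 7 = 105 days after Nov 20, 2026.
Nov has 30 days — 10 days to the end of Nov leaves 95.
Dec has 31 days (64 left).
Jan has 31 days (33 left).
Feb has 28 days (5 left).
5 days into Mar → Mar 5, 2027.

Mar 5, 2027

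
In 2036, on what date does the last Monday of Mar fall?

Mar 31, 2036

Mar 2036 begins on a Saturday, so the first Monday is Mar 3 (2 days later).
Mar 2036 has 31 days. Adding weeks: 3, 10, 17, 24, 31 — the last one ≤ 31 is the 31st.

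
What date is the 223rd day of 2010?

January has 31 days (223 − 31 = 192 remain).
February has 28 days (192 − 28 = 164 remain).
March has 31 days (164 − 31 = 133 remain).
April has 30 days (133 − 30 = 103 remain).
May has 31 days (103 − 31 = 72 remain).
June has 30 days (72 − 30 = 42 remain).
July has 31 days (42 − 31 = 11 remain).
11 into August → August 11.

11 August 2010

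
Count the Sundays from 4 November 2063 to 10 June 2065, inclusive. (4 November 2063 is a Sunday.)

84

4 November 2063 is a Sunday; the first Sunday on or after it is 4 November 2063.
From 4 November 2063 to 10 June 2065: 57 + 366 + 161 = 584 days (rest of 2063, 2064, to 10 June 2065 in 2065).
584 ÷ 7 = 83 full weeks with remainder 3, so 83 more Sundays after the first → 84.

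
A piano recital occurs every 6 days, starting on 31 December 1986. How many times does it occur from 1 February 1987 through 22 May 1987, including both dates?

18

Occurrences land 6·i days after 31 December 1986 for i = 0, 1, 2, …
1 February 1987 is 32 days after the start; 32 ÷ 6 = 5 remainder 2; since the remainder is 2, round up to i = 6. First occurrence in the window: #7 on 5 February 1987 (6×6 = 36 days in).
22 May 1987 is 142 days after the start; 142 ÷ 6 = 23 remainder 4. Last occurrence in the window: #24 on 18 May 1987.
Occurrences #7 through #24: 18 in total.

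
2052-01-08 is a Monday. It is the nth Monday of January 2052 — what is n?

Day 8 falls in week ⌈8/7⌉ of the month.
Days 1–7 hold the 1st Monday, 8–14 the 2nd, 15–21 the 3rd, 22–28 the 4th, 29–31 the 5th.
8 is in the range for the 2nd.

2nd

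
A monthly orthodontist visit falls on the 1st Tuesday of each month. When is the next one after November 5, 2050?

December 6, 2050

November 2050 starts on a Tuesday, so its 1st Tuesday is November 1, 2050.
That is not after November 5, 2050, so look at December 2050.
December 2050 starts on a Thursday, so its 1st Tuesday is December 6, 2050 (5 days in).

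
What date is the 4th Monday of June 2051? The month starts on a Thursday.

2051-06-26

June 2051 begins on a Thursday, so the first Monday is June 5 (4 days later).
The 4th Monday is 3 weeks later: 5 + 21 = 26.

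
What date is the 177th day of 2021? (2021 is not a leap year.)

June 26, 2021

January has 31 days (177 − 31 = 146 remain).
February has 28 days (146 − 28 = 118 remain).
March has 31 days (118 − 31 = 87 remain).
April has 30 days (87 − 30 = 57 remain).
May has 31 days (57 − 31 = 26 remain).
26 into June → June 26.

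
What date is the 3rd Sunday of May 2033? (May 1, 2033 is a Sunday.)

May 15, 2033

May 2033 begins on a Sunday, so the first Sunday is May 1.
The 3rd Sunday is 2 weeks later: 1 + 14 = 15.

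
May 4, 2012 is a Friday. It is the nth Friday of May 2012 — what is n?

1st

Day 4 falls in week ⌈4/7⌉ of the month.
Days 1–7 hold the 1st Friday, 8–14 the 2nd, 15–21 the 3rd, 22–28 the 4th, 29–31 the 5th.
4 is in the range for the 1st.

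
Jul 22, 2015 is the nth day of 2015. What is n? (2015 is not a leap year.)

203

Days in months before Jul: 31 + 28 + 31 + 30 + 31 + 30 = 181.
Plus 22 days into Jul → day 203.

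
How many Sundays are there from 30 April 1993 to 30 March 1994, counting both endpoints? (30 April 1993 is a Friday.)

30 April 1993 is a Friday; the first Sunday on or after it is 2 May 1993 (2 days later).
From 2 May 1993 to 30 March 1994: 29 + 30 + 31 + 31 + 30 + 31 + 30 + 31 + 31 + 28 + 30 = 332 days (rest of May, June, July, August, September, October, November, December, January, February, March).
332 ÷ 7 = 47 full weeks with remainder 3, so 47 more Sundays after the first → 48.

48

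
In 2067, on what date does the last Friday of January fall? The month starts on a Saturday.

28 January 2067

January 2067 begins on a Saturday, so the first Friday is January 7 (6 days later).
January 2067 has 31 days. Adding weeks: 7, 14, 21, 28 — the last one ≤ 31 is the 28th.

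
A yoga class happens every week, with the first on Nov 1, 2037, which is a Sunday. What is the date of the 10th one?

Jan 3, 2038

The 10th occurrence is 9 intervals after the first: 9 × 7 = 63 days after Nov 1, 2037.
Nov has 30 days — 29 days to the end of Nov leaves 34.
Dec has 31 days (3 left).
3 days into Jan → Jan 3, 2038.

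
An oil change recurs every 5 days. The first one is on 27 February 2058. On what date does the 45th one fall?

The 45th occurrence is 44 intervals after the first: 44 × 5 = 220 days after 27 February 2058.
February has 28 days — 1 day to the end of February leaves 219.
March has 31 days (188 left).
April has 30 days (158 left).
May has 31 days (127 left).
June has 30 days (97 left).
July has 31 days (66 left).
August has 31 days (35 left).
September has 30 days (5 left).
5 days into October → 5 October 2058.

5 October 2058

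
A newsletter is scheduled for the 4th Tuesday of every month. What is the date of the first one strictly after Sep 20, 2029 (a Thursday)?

Sep 25, 2029

Sep 2029 starts on a Saturday; its first Tuesday is the 4th, so the 4th Tuesday is the 25th — Sep 25, 2029.
Sep 25, 2029 is after Sep 20, 2029, so that is the next one.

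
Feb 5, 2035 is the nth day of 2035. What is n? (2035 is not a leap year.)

36

Days in months before Feb: 31 = 31.
Plus 5 days into Feb → day 36.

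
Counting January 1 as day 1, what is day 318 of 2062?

Jan has 31 days (318 − 31 = 287 remain).
Feb has 28 days (287 − 28 = 259 remain).
Mar has 31 days (259 − 31 = 228 remain).
Apr has 30 days (228 − 30 = 198 remain).
May has 31 days (198 − 31 = 167 remain).
Jun has 30 days (167 − 30 = 137 remain).
Jul has 31 days (137 − 31 = 106 remain).
Aug has 31 days (106 − 31 = 75 remain).
Sep has 30 days (75 − 30 = 45 remain).
Oct has 31 days (45 − 31 = 14 remain).
14 into Nov → Nov 14.

Nov 14, 2062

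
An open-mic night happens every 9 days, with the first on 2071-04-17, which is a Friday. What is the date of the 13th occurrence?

The 13th occurrence is 12 intervals after the first: 12 × 9 = 108 days after 2071-04-17.
April has 30 days — 13 days to the end of April leaves 95.
May has 31 days (64 left).
June has 30 days (34 left).
July has 31 days (3 left).
3 days into August → 2071-08-03.

2071-08-03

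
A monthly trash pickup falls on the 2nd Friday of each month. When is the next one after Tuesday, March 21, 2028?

April 14, 2028

March 2028 starts on a Wednesday; its first Friday is the 3rd, so the 2nd Friday is the 10th — March 10, 2028.
That is not after March 21, 2028, so look at April 2028.
April 2028 starts on a Saturday; its first Friday is the 7th, so the 2nd Friday is the 14th — April 14, 2028.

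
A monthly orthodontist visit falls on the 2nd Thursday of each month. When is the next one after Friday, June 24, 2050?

July 14, 2050

June 2050 starts on a Wednesday; its first Thursday is the 2nd, so the 2nd Thursday is the 9th — June 9, 2050.
That is not after June 24, 2050, so look at July 2050.
July 2050 starts on a Friday; its first Thursday is the 7th, so the 2nd Thursday is the 14th — July 14, 2050.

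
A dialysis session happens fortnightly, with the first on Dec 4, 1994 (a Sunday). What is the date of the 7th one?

Feb 26, 1995

The 7th occurrence is 6 intervals after the first: 6 × 14 = 84 days after Dec 4, 1994.
Dec has 31 days — 27 days to the end of Dec leaves 57.
Jan has 31 days (26 left).
26 days into Feb → Feb 26, 1995.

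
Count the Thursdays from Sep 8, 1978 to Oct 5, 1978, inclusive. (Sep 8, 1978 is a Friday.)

Sep 8, 1978 is a Friday; the first Thursday on or after it is Sep 14, 1978 (6 days later).
From Sep 14, 1978 to Oct 5, 1978: 16 + 5 = 21 days (rest of Sep, Oct).
21 ÷ 7 = 3 full weeks with remainder 0, so 3 more Thursdays after the first → 4.

4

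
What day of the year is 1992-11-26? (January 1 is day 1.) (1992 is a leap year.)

Days in months before November: 31 + 29 + 31 + 30 + 31 + 30 + 31 + 31 + 30 + 31 = 305.
Plus 26 days into November → day 331.

331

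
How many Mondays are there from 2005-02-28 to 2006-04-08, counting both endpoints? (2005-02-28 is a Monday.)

58

2005-02-28 is a Monday; the first Monday on or after it is 2005-02-28.
From 2005-02-28 to 2006-04-08: 306 + 98 = 404 days (rest of 2005, to 2006-04-08 in 2006).
404 ÷ 7 = 57 full weeks with remainder 5, so 57 more Mondays after the first → 58.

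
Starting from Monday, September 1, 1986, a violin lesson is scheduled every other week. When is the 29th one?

September 28, 1987

The 29th occurrence is 28 intervals after the first: 28 × 14 = 392 days after September 1, 1986.
September has 30 days — 29 days to the end of September leaves 363.
October has 31 days (332 left).
November has 30 days (302 left).
December has 31 days (271 left).
January has 31 days (240 left).
February has 28 days (212 left).
March has 31 days (181 left).
April has 30 days (151 left).
May has 31 days (120 left).
June has 30 days (90 left).
July has 31 days (59 left).
August has 31 days (28 left).
28 days into September → September 28, 1987.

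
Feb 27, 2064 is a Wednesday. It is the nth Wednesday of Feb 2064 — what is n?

4th

Day 27 falls in week ⌈27/7⌉ of the month.
Days 1–7 hold the 1st Wednesday, 8–14 the 2nd, 15–21 the 3rd, 22–28 the 4th, 29–31 the 5th.
27 is in the range for the 4th.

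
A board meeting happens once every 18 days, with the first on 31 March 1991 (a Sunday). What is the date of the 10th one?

The 10th occurrence is 9 intervals after the first: 9 × 18 = 162 days after 31 March 1991.
March has 31 days — 0 days to the end of March leaves 162.
April has 30 days (132 left).
May has 31 days (101 left).
June has 30 days (71 left).
July has 31 days (40 left).
August has 31 days (9 left).
9 days into September → 9 September 1991.

9 September 1991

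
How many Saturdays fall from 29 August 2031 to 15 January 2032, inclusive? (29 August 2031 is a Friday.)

29 August 2031 is a Friday; the first Saturday on or after it is 30 August 2031 (1 day later).
From 30 August 2031 to 15 January 2032: 1 + 30 + 31 + 30 + 31 + 15 = 138 days (rest of August, September, October, November, December, January).
138 ÷ 7 = 19 full weeks with remainder 5, so 19 more Saturdays after the first → 20.

20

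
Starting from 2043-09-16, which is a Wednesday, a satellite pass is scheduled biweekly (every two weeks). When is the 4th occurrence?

2043-10-28

The 4th occurrence is 3 intervals after the first: 3 × 14 = 42 days after 2043-09-16.
September has 30 days — 14 days to the end of September leaves 28.
28 days into October → 2043-10-28.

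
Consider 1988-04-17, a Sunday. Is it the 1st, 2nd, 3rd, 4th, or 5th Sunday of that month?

3rd

Day 17 falls in week ⌈17/7⌉ of the month.
Days 1–7 hold the 1st Sunday, 8–14 the 2nd, 15–21 the 3rd, 22–28 the 4th, 29–31 the 5th.
17 is in the range for the 3rd.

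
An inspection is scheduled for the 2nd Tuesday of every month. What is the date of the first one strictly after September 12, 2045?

September 2045 starts on a Friday; its first Tuesday is the 5th, so the 2nd Tuesday is the 12th — September 12, 2045.
That is not after September 12, 2045, so look at October 2045.
October 2045 starts on a Sunday; its first Tuesday is the 3rd, so the 2nd Tuesday is the 10th — October 10, 2045.

October 10, 2045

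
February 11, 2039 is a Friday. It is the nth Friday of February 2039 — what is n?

Day 11 falls in week ⌈11/7⌉ of the month.
Days 1–7 hold the 1st Friday, 8–14 the 2nd, 15–21 the 3rd, 22–28 the 4th, 29–31 the 5th.
11 is in the range for the 2nd.

2nd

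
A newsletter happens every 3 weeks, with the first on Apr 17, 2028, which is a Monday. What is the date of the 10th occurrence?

Oct 23, 2028

The 10th occurrence is 9 intervals after the first: 9 × 21 = 189 days after Apr 17, 2028.
Apr has 30 days — 13 days to the end of Apr leaves 176.
May has 31 days (145 left).
Jun has 30 days (115 left).
Jul has 31 days (84 left).
Aug has 31 days (53 left).
Sep has 30 days (23 left).
23 days into Oct → Oct 23, 2028.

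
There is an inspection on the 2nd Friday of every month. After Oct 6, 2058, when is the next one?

Oct 2058 starts on a Tuesday; its first Friday is the 4th, so the 2nd Friday is the 11th — Oct 11, 2058.
Oct 11, 2058 is after Oct 6, 2058, so that is the next one.

Oct 11, 2058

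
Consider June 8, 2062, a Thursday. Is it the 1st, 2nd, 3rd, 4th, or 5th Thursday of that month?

2nd

Day 8 falls in week ⌈8/7⌉ of the month.
Days 1–7 hold the 1st Thursday, 8–14 the 2nd, 15–21 the 3rd, 22–28 the 4th, 29–31 the 5th.
8 is in the range for the 2nd.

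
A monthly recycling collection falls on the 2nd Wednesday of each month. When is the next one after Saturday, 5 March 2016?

March 2016 starts on a Tuesday; its first Wednesday is the 2nd, so the 2nd Wednesday is the 9th — 9 March 2016.
9 March 2016 is after 5 March 2016, so that is the next one.

9 March 2016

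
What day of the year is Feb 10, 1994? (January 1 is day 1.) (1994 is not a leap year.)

Days in months before Feb: 31 = 31.
Plus 10 days into Feb → day 41.

41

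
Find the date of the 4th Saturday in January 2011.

January 22, 2011

The first Saturday of January 2011 is January 1.
The 4th Saturday is 3 weeks later: 1 + 21 = 22.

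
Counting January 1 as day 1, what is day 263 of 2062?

2062-09-20

January has 31 days (263 − 31 = 232 remain).
February has 28 days (232 − 28 = 204 remain).
March has 31 days (204 − 31 = 173 remain).
April has 30 days (173 − 30 = 143 remain).
May has 31 days (143 − 31 = 112 remain).
June has 30 days (112 − 30 = 82 remain).
July has 31 days (82 − 31 = 51 remain).
August has 31 days (51 − 31 = 20 remain).
20 into September → September 20.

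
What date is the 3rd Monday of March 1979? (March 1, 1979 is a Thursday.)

March 19, 1979

March 1979 begins on a Thursday, so the first Monday is March 5 (4 days later).
The 3rd Monday is 2 weeks later: 5 + 14 = 19.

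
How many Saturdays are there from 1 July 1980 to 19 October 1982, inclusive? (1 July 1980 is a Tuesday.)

1 July 1980 is a Tuesday; the first Saturday on or after it is 5 July 1980 (4 days later).
From 5 July 1980 to 19 October 1982: 179 + 365 + 292 = 836 days (rest of 1980, 1981, to 19 October 1982 in 1982).
836 ÷ 7 = 119 full weeks with remainder 3, so 119 more Saturdays after the first → 120.

120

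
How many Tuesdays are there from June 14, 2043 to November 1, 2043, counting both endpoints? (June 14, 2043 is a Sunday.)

June 14, 2043 is a Sunday; the first Tuesday on or after it is June 16, 2043 (2 days later).
From June 16, 2043 to November 1, 2043: 14 + 31 + 31 + 30 + 31 + 1 = 138 days (rest of June, July, August, September, October, November).
138 ÷ 7 = 19 full weeks with remainder 5, so 19 more Tuesdays after the first → 20.

20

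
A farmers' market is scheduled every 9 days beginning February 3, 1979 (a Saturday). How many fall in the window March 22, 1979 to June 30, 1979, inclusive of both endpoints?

11

Occurrences land 9·i days after February 3, 1979 for i = 0, 1, 2, …
March 22, 1979 is 47 days after the start; 47 ÷ 9 = 5 remainder 2; since the remainder is 2, round up to i = 6. First occurrence in the window: #7 on March 29, 1979 (6×9 = 54 days in).
June 30, 1979 is 147 days after the start; 147 ÷ 9 = 16 remainder 3. Last occurrence in the window: #17 on June 27, 1979.
Occurrences #7 through #17: 11 in total.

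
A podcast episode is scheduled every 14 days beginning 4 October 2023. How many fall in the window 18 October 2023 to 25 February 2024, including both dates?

10

Occurrences land 14·i days after 4 October 2023 for i = 0, 1, 2, …
18 October 2023 is 14 days after the start; 14 ÷ 14 = 1 remainder 0. First occurrence in the window: #2 on 18 October 2023 (1×14 = 14 days in).
25 February 2024 is 144 days after the start; 144 ÷ 14 = 10 remainder 4. Last occurrence in the window: #11 on 21 February 2024.
Occurrences #2 through #11: 10 in total.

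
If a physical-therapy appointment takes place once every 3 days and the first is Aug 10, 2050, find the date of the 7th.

The 7th occurrence is 6 intervals after the first: 6 × 3 = 18 days after Aug 10, 2050.
18 days later is Aug 28, 2050.

Aug 28, 2050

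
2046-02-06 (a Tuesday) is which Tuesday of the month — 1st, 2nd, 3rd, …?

Day 6 falls in week ⌈6/7⌉ of the month.
Days 1–7 hold the 1st Tuesday, 8–14 the 2nd, 15–21 the 3rd, 22–28 the 4th, 29–31 the 5th.
6 is in the range for the 1st.

1st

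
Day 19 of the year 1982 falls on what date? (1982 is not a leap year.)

January 19, 1982

19 into January → January 19.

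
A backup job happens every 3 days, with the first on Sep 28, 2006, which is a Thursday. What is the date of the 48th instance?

Feb 16, 2007

The 48th occurrence is 47 intervals after the first: 47 × 3 = 141 days after Sep 28, 2006.
Sep has 30 days — 2 days to the end of Sep leaves 139.
Oct has 31 days (108 left).
Nov has 30 days (78 left).
Dec has 31 days (47 left).
Jan has 31 days (16 left).
16 days into Feb → Feb 16, 2007.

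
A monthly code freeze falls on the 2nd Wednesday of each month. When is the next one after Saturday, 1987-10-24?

October 1987 starts on a Thursday; its first Wednesday is the 7th, so the 2nd Wednesday is the 14th — 1987-10-14.
That is not after 1987-10-24, so look at November 1987.
November 1987 starts on a Sunday; its first Wednesday is the 4th, so the 2nd Wednesday is the 11th — 1987-11-11.

1987-11-11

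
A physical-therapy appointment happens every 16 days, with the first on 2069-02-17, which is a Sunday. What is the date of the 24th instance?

2070-02-20

The 24th occurrence is 23 intervals after the first: 23 × 16 = 368 days after 2069-02-17.
February has 28 days — 11 days to the end of February leaves 357.
March has 31 days (326 left).
April has 30 days (296 left).
May has 31 days (265 left).
June has 30 days (235 left).
July has 31 days (204 left).
August has 31 days (173 left).
September has 30 days (143 left).
October has 31 days (112 left).
November has 30 days (82 left).
December has 31 days (51 left).
January has 31 days (20 left).
20 days into February → 2070-02-20.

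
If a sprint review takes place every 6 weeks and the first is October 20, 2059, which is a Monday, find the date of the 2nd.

December 1, 2059

The 2nd occurrence is 1 interval after the first: 1 × 42 = 42 days after October 20, 2059.
October has 31 days — 11 days to the end of October leaves 31.
November has 30 days (1 left).
1 day into December → December 1, 2059.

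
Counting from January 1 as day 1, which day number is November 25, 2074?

Days in months before November: 31 + 28 + 31 + 30 + 31 + 30 + 31 + 31 + 30 + 31 = 304.
Plus 25 days into November → day 329.

329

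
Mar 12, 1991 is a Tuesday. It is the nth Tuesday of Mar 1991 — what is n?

2nd

Day 12 falls in week ⌈12/7⌉ of the month.
Days 1–7 hold the 1st Tuesday, 8–14 the 2nd, 15–21 the 3rd, 22–28 the 4th, 29–31 the 5th.
12 is in the range for the 2nd.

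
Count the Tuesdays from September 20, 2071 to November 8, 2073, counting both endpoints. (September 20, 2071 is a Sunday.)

September 20, 2071 is a Sunday; the first Tuesday on or after it is September 22, 2071 (2 days later).
From September 22, 2071 to November 8, 2073: 100 + 366 + 312 = 778 days (rest of 2071, 2072, to November 8, 2073 in 2073).
778 ÷ 7 = 111 full weeks with remainder 1, so 111 more Tuesdays after the first → 112.

112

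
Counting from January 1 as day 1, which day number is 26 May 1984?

147

Days in months before May: 31 + 29 + 31 + 30 = 121.
Plus 26 days into May → day 147.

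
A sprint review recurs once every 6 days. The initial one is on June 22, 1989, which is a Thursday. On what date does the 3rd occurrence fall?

July 4, 1989

The 3rd occurrence is 2 intervals after the first: 2 × 6 = 12 days after June 22, 1989.
June has 30 days — 8 days to the end of June leaves 4.
4 days into July → July 4, 1989.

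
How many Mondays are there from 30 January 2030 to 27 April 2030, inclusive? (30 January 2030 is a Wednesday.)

12

30 January 2030 is a Wednesday; the first Monday on or after it is 4 February 2030 (5 days later).
From 4 February 2030 to 27 April 2030: 24 + 31 + 27 = 82 days (rest of February, March, April).
82 ÷ 7 = 11 full weeks with remainder 5, so 11 more Mondays after the first → 12.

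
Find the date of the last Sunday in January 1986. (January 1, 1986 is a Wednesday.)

26 January 1986

January 1986 begins on a Wednesday, so the first Sunday is January 5 (4 days later).
January 1986 has 31 days. Adding weeks: 5, 12, 19, 26 — the last one ≤ 31 is the 26th.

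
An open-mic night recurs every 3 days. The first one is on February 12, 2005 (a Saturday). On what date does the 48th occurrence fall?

July 3, 2005

The 48th occurrence is 47 intervals after the first: 47 × 3 = 141 days after February 12, 2005.
February has 28 days — 16 days to the end of February leaves 125.
March has 31 days (94 left).
April has 30 days (64 left).
May has 31 days (33 left).
June has 30 days (3 left).
3 days into July → July 3, 2005.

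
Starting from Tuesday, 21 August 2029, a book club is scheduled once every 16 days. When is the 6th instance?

9 November 2029

The 6th occurrence is 5 intervals after the first: 5 × 16 = 80 days after 21 August 2029.
August has 31 days — 10 days to the end of August leaves 70.
September has 30 days (40 left).
October has 31 days (9 left).
9 days into November → 9 November 2029.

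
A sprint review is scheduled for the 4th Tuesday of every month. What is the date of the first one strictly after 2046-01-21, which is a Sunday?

January 2046 starts on a Monday; its first Tuesday is the 2nd, so the 4th Tuesday is the 23rd — 2046-01-23.
2046-01-23 is after 2046-01-21, so that is the next one.

2046-01-23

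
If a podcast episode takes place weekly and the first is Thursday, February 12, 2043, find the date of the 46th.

The 46th occurrence is 45 intervals after the first: 45 × 7 = 315 days after February 12, 2043.
February has 28 days — 16 days to the end of February leaves 299.
March has 31 days (268 left).
April has 30 days (238 left).
May has 31 days (207 left).
June has 30 days (177 left).
July has 31 days (146 left).
August has 31 days (115 left).
September has 30 days (85 left).
October has 31 days (54 left).
November has 30 days (24 left).
24 days into December → December 24, 2043.

December 24, 2043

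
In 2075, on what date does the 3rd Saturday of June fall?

June 15, 2075

The first Saturday of June 2075 is June 1.
The 3rd Saturday is 2 weeks later: 1 + 14 = 15.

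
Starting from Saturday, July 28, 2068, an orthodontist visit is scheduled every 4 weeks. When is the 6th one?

The 6th occurrence is 5 intervals after the first: 5 × 28 = 140 days after July 28, 2068.
July has 31 days — 3 days to the end of July leaves 137.
August has 31 days (106 left).
September has 30 days (76 left).
October has 31 days (45 left).
November has 30 days (15 left).
15 days into December → December 15, 2068.

December 15, 2068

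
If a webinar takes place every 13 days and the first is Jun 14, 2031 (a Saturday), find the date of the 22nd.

Mar 13, 2032

The 22nd occurrence is 21 intervals after the first: 21 × 13 = 273 days after Jun 14, 2031.
Jun has 30 days — 16 days to the end of Jun leaves 257.
Jul has 31 days (226 left).
Aug has 31 days (195 left).
Sep has 30 days (165 left).
Oct has 31 days (134 left).
Nov has 30 days (104 left).
Dec has 31 days (73 left).
Jan has 31 days (42 left).
Feb has 29 days (13 left).
13 days into Mar → Mar 13, 2032.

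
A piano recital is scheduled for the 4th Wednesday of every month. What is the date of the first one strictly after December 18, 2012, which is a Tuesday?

December 2012 starts on a Saturday; its first Wednesday is the 5th, so the 4th Wednesday is the 26th — December 26, 2012.
December 26, 2012 is after December 18, 2012, so that is the next one.

December 26, 2012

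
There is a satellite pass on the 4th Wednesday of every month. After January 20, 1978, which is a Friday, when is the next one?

January 25, 1978

January 1978 starts on a Sunday; its first Wednesday is the 4th, so the 4th Wednesday is the 25th — January 25, 1978.
January 25, 1978 is after January 20, 1978, so that is the next one.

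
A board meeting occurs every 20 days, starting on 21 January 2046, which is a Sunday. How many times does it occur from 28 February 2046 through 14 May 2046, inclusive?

Occurrences land 20·i days after 21 January 2046 for i = 0, 1, 2, …
28 February 2046 is 38 days after the start; 38 ÷ 20 = 1 remainder 18; since the remainder is 18, round up to i = 2. First occurrence in the window: #3 on 2 March 2046 (2×20 = 40 days in).
14 May 2046 is 113 days after the start; 113 ÷ 20 = 5 remainder 13. Last occurrence in the window: #6 on 1 May 2046.
Occurrences #3 through #6: 4 in total.

4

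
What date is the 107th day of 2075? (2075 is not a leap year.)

Apr 17, 2075

Jan has 31 days (107 − 31 = 76 remain).
Feb has 28 days (76 − 28 = 48 remain).
Mar has 31 days (48 − 31 = 17 remain).
17 into Apr → Apr 17.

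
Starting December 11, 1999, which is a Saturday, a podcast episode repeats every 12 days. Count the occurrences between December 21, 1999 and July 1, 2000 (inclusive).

16

Occurrences land 12·i days after December 11, 1999 for i = 0, 1, 2, …
December 21, 1999 is 10 days after the start; 10 ÷ 12 = 0 remainder 10; since the remainder is 10, round up to i = 1. First occurrence in the window: #2 on December 23, 1999 (1×12 = 12 days in).
July 1, 2000 is 203 days after the start; 203 ÷ 12 = 16 remainder 11. Last occurrence in the window: #17 on June 20, 2000.
Occurrences #2 through #17: 16 in total.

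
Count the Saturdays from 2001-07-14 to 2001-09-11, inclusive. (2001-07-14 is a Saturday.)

2001-07-14 is a Saturday; the first Saturday on or after it is 2001-07-14.
From 2001-07-14 to 2001-09-11: 17 + 31 + 11 = 59 days (rest of July, August, September).
59 ÷ 7 = 8 full weeks with remainder 3, so 8 more Saturdays after the first → 9.

9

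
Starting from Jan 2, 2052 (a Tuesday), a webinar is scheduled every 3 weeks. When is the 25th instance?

The 25th occurrence is 24 intervals after the first: 24 × 21 = 504 days after Jan 2, 2052.
Jan has 31 days — 29 days to the end of Jan leaves 475.
From end of Jan to end of 2052 is 335 days (140 left).
Jan has 31 days (109 left).
Feb has 28 days (81 left).
Mar has 31 days (50 left).
Apr has 30 days (20 left).
20 days into May → May 20, 2053.

May 20, 2053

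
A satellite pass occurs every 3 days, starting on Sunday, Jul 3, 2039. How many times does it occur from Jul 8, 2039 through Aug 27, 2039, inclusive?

17

Occurrences land 3·i days after Jul 3, 2039 for i = 0, 1, 2, …
Jul 8, 2039 is 5 days after the start; 5 ÷ 3 = 1 remainder 2; since the remainder is 2, round up to i = 2. First occurrence in the window: #3 on Jul 9, 2039 (2×3 = 6 days in).
Aug 27, 2039 is 55 days after the start; 55 ÷ 3 = 18 remainder 1. Last occurrence in the window: #19 on Aug 26, 2039.
Occurrences #3 through #19: 17 in total.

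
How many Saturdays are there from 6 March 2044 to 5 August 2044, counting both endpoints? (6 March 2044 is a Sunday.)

21

6 March 2044 is a Sunday; the first Saturday on or after it is 12 March 2044 (6 days later).
From 12 March 2044 to 5 August 2044: 19 + 30 + 31 + 30 + 31 + 5 = 146 days (rest of March, April, May, June, July, August).
146 ÷ 7 = 20 full weeks with remainder 6, so 20 more Saturdays after the first → 21.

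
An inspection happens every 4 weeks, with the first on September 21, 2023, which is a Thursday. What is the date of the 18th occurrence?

The 18th occurrence is 17 intervals after the first: 17 × 28 = 476 days after September 21, 2023.
September has 30 days — 9 days to the end of September leaves 467.
From end of September to end of 2023 is 92 days (375 left).
2024 has 366 days (9 left).
9 days into January → January 9, 2025.

January 9, 2025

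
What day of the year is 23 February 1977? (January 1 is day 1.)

54

Days in months before February: 31 = 31.
Plus 23 days into February → day 54.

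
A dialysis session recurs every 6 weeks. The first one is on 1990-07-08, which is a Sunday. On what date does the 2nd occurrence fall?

1990-08-19

The 2nd occurrence is 1 interval after the first: 1 × 42 = 42 days after 1990-07-08.
July has 31 days — 23 days to the end of July leaves 19.
19 days into August → 1990-08-19.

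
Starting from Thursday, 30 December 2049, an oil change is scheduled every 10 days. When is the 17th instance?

The 17th occurrence is 16 intervals after the first: 16 × 10 = 160 days after 30 December 2049.
December has 31 days — 1 day to the end of December leaves 159.
January has 31 days (128 left).
February has 28 days (100 left).
March has 31 days (69 left).
April has 30 days (39 left).
May has 31 days (8 left).
8 days into June → 8 June 2050.

8 June 2050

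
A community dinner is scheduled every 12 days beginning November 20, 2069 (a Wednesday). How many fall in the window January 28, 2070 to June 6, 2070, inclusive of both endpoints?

11

Occurrences land 12·i days after November 20, 2069 for i = 0, 1, 2, …
January 28, 2070 is 69 days after the start; 69 ÷ 12 = 5 remainder 9; since the remainder is 9, round up to i = 6. First occurrence in the window: #7 on January 31, 2070 (6×12 = 72 days in).
June 6, 2070 is 198 days after the start; 198 ÷ 12 = 16 remainder 6. Last occurrence in the window: #17 on May 31, 2070.
Occurrences #7 through #17: 11 in total.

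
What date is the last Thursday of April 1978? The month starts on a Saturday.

April 27, 1978

April 1978 begins on a Saturday, so the first Thursday is April 6 (5 days later).
April 1978 has 30 days. Adding weeks: 6, 13, 20, 27 — the last one ≤ 30 is the 27th.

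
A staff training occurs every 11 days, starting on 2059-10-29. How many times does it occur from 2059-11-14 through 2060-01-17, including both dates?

Occurrences land 11·i days after 2059-10-29 for i = 0, 1, 2, …
2059-11-14 is 16 days after the start; 16 ÷ 11 = 1 remainder 5; since the remainder is 5, round up to i = 2. First occurrence in the window: #3 on 2059-11-20 (2×11 = 22 days in).
2060-01-17 is 80 days after the start; 80 ÷ 11 = 7 remainder 3. Last occurrence in the window: #8 on 2060-01-14.
Occurrences #3 through #8: 6 in total.

6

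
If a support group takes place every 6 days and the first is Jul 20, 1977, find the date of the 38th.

The 38th occurrence is 37 intervals after the first: 37 × 6 = 222 days after Jul 20, 1977.
Jul has 31 days — 11 days to the end of Jul leaves 211.
Aug has 31 days (180 left).
Sep has 30 days (150 left).
Oct has 31 days (119 left).
Nov has 30 days (89 left).
Dec has 31 days (58 left).
Jan has 31 days (27 left).
27 days into Feb → Feb 27, 1978.

Feb 27, 1978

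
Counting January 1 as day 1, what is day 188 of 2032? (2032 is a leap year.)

January has 31 days (188 − 31 = 157 remain).
February has 29 days (157 − 29 = 128 remain).
March has 31 days (128 − 31 = 97 remain).
April has 30 days (97 − 30 = 67 remain).
May has 31 days (67 − 31 = 36 remain).
June has 30 days (36 − 30 = 6 remain).
6 into July → July 6.

July 6, 2032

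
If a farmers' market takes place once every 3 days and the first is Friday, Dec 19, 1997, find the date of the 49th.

May 12, 1998

The 49th occurrence is 48 intervals after the first: 48 × 3 = 144 days after Dec 19, 1997.
Dec has 31 days — 12 days to the end of Dec leaves 132.
Jan has 31 days (101 left).
Feb has 28 days (73 left).
Mar has 31 days (42 left).
Apr has 30 days (12 left).
12 days into May → May 12, 1998.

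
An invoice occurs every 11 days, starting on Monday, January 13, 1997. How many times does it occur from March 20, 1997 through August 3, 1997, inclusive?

13

Occurrences land 11·i days after January 13, 1997 for i = 0, 1, 2, …
March 20, 1997 is 66 days after the start; 66 ÷ 11 = 6 remainder 0. First occurrence in the window: #7 on March 20, 1997 (6×11 = 66 days in).
August 3, 1997 is 202 days after the start; 202 ÷ 11 = 18 remainder 4. Last occurrence in the window: #19 on July 30, 1997.
Occurrences #7 through #19: 13 in total.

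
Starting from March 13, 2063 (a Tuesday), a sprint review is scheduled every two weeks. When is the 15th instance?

September 25, 2063

The 15th occurrence is 14 intervals after the first: 14 × 14 = 196 days after March 13, 2063.
March has 31 days — 18 days to the end of March leaves 178.
April has 30 days (148 left).
May has 31 days (117 left).
June has 30 days (87 left).
July has 31 days (56 left).
August has 31 days (25 left).
25 days into September → September 25, 2063.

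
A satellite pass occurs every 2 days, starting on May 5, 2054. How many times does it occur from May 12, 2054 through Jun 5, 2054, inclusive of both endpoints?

Occurrences land 2·i days after May 5, 2054 for i = 0, 1, 2, …
May 12, 2054 is 7 days after the start; 7 ÷ 2 = 3 remainder 1; since the remainder is 1, round up to i = 4. First occurrence in the window: #5 on May 13, 2054 (4×2 = 8 days in).
Jun 5, 2054 is 31 days after the start; 31 ÷ 2 = 15 remainder 1. Last occurrence in the window: #16 on Jun 4, 2054.
Occurrences #5 through #16: 12 in total.

12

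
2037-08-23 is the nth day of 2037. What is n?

Days in months before August: 31 + 28 + 31 + 30 + 31 + 30 + 31 = 212.
Plus 23 days into August → day 235.

235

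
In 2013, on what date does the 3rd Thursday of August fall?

August 2013 begins on a Thursday, so the first Thursday is August 1.
The 3rd Thursday is 2 weeks later: 1 + 14 = 15.

15 August 2013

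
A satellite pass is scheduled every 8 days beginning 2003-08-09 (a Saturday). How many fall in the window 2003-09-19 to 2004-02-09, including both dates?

18

Occurrences land 8·i days after 2003-08-09 for i = 0, 1, 2, …
2003-09-19 is 41 days after the start; 41 ÷ 8 = 5 remainder 1; since the remainder is 1, round up to i = 6. First occurrence in the window: #7 on 2003-09-26 (6×8 = 48 days in).
2004-02-09 is 184 days after the start; 184 ÷ 8 = 23 remainder 0. Last occurrence in the window: #24 on 2004-02-09.
Occurrences #7 through #24: 18 in total.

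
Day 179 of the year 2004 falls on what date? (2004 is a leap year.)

January has 31 days (179 − 31 = 148 remain).
February has 29 days (148 − 29 = 119 remain).
March has 31 days (119 − 31 = 88 remain).
April has 30 days (88 − 30 = 58 remain).
May has 31 days (58 − 31 = 27 remain).
27 into June → June 27.

June 27, 2004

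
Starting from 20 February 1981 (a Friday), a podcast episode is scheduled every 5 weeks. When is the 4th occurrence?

5 June 1981

The 4th occurrence is 3 intervals after the first: 3 × 35 = 105 days after 20 February 1981.
February has 28 days — 8 days to the end of February leaves 97.
March has 31 days (66 left).
April has 30 days (36 left).
May has 31 days (5 left).
5 days into June → 5 June 1981.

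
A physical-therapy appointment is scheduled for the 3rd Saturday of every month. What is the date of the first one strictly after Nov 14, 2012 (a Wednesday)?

Nov 2012 starts on a Thursday; its first Saturday is the 3rd, so the 3rd Saturday is the 17th — Nov 17, 2012.
Nov 17, 2012 is after Nov 14, 2012, so that is the next one.

Nov 17, 2012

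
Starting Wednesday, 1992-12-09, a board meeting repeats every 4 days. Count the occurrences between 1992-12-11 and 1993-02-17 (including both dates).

Occurrences land 4·i days after 1992-12-09 for i = 0, 1, 2, …
1992-12-11 is 2 days after the start; 2 ÷ 4 = 0 remainder 2; since the remainder is 2, round up to i = 1. First occurrence in the window: #2 on 1992-12-13 (1×4 = 4 days in).
1993-02-17 is 70 days after the start; 70 ÷ 4 = 17 remainder 2. Last occurrence in the window: #18 on 1993-02-15.
Occurrences #2 through #18: 17 in total.

17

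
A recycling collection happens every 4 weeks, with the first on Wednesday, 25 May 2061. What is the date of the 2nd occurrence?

The 2nd occurrence is 1 interval after the first: 1 × 28 = 28 days after 25 May 2061.
May has 31 days — 6 days to the end of May leaves 22.
22 days into June → 22 June 2061.

22 June 2061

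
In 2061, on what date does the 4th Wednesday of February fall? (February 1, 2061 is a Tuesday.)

2061-02-23

February 2061 begins on a Tuesday, so the first Wednesday is February 2 (1 day later).
The 4th Wednesday is 3 weeks later: 2 + 21 = 23.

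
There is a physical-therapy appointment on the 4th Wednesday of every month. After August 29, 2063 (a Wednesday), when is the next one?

August 2063 starts on a Wednesday; its first Wednesday is the 1st, so the 4th Wednesday is the 22nd — August 22, 2063.
That is not after August 29, 2063, so look at September 2063.
September 2063 starts on a Saturday; its first Wednesday is the 5th, so the 4th Wednesday is the 26th — September 26, 2063.

September 26, 2063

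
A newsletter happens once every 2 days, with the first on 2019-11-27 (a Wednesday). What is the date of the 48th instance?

The 48th occurrence is 47 intervals after the first: 47 × 2 = 94 days after 2019-11-27.
November has 30 days — 3 days to the end of November leaves 91.
December has 31 days (60 left).
January has 31 days (29 left).
29 days into February → 2020-02-29.

2020-02-29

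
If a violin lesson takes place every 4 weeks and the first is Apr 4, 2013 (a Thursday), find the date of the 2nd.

May 2, 2013

The 2nd occurrence is 1 interval after the first: 1 × 28 = 28 days after Apr 4, 2013.
Apr has 30 days — 26 days to the end of Apr leaves 2.
2 days into May → May 2, 2013.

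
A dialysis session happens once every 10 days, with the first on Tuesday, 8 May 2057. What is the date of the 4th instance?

7 June 2057

The 4th occurrence is 3 intervals after the first: 3 × 10 = 30 days after 8 May 2057.
May has 31 days — 23 days to the end of May leaves 7.
7 days into June → 7 June 2057.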